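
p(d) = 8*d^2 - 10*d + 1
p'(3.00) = 38.00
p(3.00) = 43.00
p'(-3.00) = -58.00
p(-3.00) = 103.00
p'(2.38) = 28.08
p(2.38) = 22.52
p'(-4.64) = -84.24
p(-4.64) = 219.64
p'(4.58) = 63.28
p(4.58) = 123.01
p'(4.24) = 57.84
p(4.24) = 102.42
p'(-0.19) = -13.04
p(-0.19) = 3.19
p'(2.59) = 31.44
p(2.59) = 28.76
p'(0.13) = -7.92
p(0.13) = -0.16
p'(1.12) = 7.92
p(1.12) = -0.16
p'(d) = 16*d - 10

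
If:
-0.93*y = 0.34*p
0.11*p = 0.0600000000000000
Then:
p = 0.55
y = -0.20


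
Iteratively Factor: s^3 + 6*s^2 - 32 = (s + 4)*(s^2 + 2*s - 8) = (s + 4)^2*(s - 2)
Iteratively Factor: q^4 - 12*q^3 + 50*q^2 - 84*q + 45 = (q - 1)*(q^3 - 11*q^2 + 39*q - 45) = (q - 3)*(q - 1)*(q^2 - 8*q + 15) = (q - 3)^2*(q - 1)*(q - 5)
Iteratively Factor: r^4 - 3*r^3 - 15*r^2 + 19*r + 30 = (r + 3)*(r^3 - 6*r^2 + 3*r + 10) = (r + 1)*(r + 3)*(r^2 - 7*r + 10) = (r - 5)*(r + 1)*(r + 3)*(r - 2)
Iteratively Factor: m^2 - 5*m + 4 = (m - 1)*(m - 4)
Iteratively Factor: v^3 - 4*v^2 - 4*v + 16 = (v - 2)*(v^2 - 2*v - 8) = (v - 4)*(v - 2)*(v + 2)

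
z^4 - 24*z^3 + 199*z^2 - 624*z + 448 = (z - 8)^2*(z - 7)*(z - 1)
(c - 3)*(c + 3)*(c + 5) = c^3 + 5*c^2 - 9*c - 45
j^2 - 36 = (j - 6)*(j + 6)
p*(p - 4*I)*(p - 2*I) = p^3 - 6*I*p^2 - 8*p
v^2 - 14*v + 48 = (v - 8)*(v - 6)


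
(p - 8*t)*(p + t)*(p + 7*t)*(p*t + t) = p^4*t + p^3*t - 57*p^2*t^3 - 56*p*t^4 - 57*p*t^3 - 56*t^4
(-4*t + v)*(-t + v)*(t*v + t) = 4*t^3*v + 4*t^3 - 5*t^2*v^2 - 5*t^2*v + t*v^3 + t*v^2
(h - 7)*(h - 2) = h^2 - 9*h + 14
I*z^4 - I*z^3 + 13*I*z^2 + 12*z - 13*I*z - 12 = (z - 3*I)*(z - I)*(z + 4*I)*(I*z - I)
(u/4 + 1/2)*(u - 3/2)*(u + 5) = u^3/4 + 11*u^2/8 - u/8 - 15/4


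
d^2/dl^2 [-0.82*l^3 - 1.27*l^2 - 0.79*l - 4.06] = -4.92*l - 2.54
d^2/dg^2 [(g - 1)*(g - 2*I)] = 2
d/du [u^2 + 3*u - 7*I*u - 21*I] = 2*u + 3 - 7*I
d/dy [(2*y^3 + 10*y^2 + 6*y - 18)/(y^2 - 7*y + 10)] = 2*(y^4 - 14*y^3 - 8*y^2 + 118*y - 33)/(y^4 - 14*y^3 + 69*y^2 - 140*y + 100)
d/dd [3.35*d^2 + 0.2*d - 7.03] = 6.7*d + 0.2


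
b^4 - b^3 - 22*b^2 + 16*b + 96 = (b - 4)*(b - 3)*(b + 2)*(b + 4)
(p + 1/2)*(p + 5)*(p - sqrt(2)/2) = p^3 - sqrt(2)*p^2/2 + 11*p^2/2 - 11*sqrt(2)*p/4 + 5*p/2 - 5*sqrt(2)/4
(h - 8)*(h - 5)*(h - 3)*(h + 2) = h^4 - 14*h^3 + 47*h^2 + 38*h - 240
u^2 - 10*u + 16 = (u - 8)*(u - 2)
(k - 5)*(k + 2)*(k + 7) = k^3 + 4*k^2 - 31*k - 70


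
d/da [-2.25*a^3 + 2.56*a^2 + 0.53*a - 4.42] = -6.75*a^2 + 5.12*a + 0.53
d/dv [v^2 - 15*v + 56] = 2*v - 15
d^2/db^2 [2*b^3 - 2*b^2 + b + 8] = 12*b - 4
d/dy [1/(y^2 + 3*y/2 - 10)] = 2*(-4*y - 3)/(2*y^2 + 3*y - 20)^2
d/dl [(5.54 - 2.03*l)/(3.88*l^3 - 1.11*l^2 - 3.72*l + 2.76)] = (15.7528*l^3 - 66.7389*l^2 + 12.2988*l + 15.006)/(15.0544*l^6 - 8.6136*l^5 - 27.6351*l^4 + 29.676*l^3 + 7.7112*l^2 - 20.5344*l + 7.6176)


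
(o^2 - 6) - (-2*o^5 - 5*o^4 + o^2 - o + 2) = 2*o^5 + 5*o^4 + o - 8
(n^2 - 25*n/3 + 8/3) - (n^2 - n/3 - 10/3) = 6 - 8*n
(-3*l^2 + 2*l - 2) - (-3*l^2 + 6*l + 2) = -4*l - 4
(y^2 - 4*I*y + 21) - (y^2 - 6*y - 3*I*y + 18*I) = 6*y - I*y + 21 - 18*I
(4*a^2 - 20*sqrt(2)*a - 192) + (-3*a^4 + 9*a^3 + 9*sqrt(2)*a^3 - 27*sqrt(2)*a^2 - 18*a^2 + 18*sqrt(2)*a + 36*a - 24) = -3*a^4 + 9*a^3 + 9*sqrt(2)*a^3 - 27*sqrt(2)*a^2 - 14*a^2 - 2*sqrt(2)*a + 36*a - 216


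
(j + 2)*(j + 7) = j^2 + 9*j + 14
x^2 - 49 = (x - 7)*(x + 7)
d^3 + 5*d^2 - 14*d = d*(d - 2)*(d + 7)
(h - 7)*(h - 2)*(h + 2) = h^3 - 7*h^2 - 4*h + 28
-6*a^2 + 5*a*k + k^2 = (-a + k)*(6*a + k)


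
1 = 1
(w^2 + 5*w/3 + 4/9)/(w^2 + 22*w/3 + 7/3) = (w + 4/3)/(w + 7)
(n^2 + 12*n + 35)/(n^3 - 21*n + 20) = (n + 7)/(n^2 - 5*n + 4)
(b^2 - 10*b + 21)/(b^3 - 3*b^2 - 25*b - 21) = (b - 3)/(b^2 + 4*b + 3)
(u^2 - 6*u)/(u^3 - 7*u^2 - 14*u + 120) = u/(u^2 - u - 20)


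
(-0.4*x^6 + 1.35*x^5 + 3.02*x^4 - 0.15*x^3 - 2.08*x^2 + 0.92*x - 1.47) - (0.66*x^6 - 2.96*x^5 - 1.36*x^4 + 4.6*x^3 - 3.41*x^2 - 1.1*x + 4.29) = -1.06*x^6 + 4.31*x^5 + 4.38*x^4 - 4.75*x^3 + 1.33*x^2 + 2.02*x - 5.76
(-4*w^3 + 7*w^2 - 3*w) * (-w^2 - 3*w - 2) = 4*w^5 + 5*w^4 - 10*w^3 - 5*w^2 + 6*w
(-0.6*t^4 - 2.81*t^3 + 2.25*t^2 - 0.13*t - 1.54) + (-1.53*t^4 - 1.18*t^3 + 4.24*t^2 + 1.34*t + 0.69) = -2.13*t^4 - 3.99*t^3 + 6.49*t^2 + 1.21*t - 0.85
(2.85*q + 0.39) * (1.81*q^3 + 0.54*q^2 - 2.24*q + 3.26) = 5.1585*q^4 + 2.2449*q^3 - 6.1734*q^2 + 8.4174*q + 1.2714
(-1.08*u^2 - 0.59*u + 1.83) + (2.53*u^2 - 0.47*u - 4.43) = 1.45*u^2 - 1.06*u - 2.6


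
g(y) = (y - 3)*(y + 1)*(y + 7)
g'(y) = (y - 3)*(y + 1) + (y - 3)*(y + 7) + (y + 1)*(y + 7) = 3*y^2 + 10*y - 17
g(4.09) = 61.53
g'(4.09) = 74.08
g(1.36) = -32.36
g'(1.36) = 2.15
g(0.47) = -27.78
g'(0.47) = -11.64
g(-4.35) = 65.25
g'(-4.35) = -3.73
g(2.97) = -1.19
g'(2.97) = 39.16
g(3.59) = 28.68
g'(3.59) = 57.56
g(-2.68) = 41.22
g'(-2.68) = -22.25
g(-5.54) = 56.61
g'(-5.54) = 19.67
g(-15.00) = -2016.00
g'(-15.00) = 508.00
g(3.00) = 0.00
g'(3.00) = 40.00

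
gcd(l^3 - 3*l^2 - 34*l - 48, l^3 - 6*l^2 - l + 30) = l + 2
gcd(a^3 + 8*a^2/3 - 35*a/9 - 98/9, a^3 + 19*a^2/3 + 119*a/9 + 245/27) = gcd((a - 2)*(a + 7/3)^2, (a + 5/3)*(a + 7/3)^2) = a^2 + 14*a/3 + 49/9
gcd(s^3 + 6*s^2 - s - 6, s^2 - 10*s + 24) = 1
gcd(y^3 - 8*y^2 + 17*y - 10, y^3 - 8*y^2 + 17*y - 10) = y^3 - 8*y^2 + 17*y - 10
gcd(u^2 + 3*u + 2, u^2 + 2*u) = u + 2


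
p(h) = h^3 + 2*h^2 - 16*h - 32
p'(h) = 3*h^2 + 4*h - 16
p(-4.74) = -17.72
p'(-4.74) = 32.44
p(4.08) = 3.93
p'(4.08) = 50.26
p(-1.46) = -7.49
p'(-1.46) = -15.45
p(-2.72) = 6.19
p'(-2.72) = -4.68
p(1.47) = -48.02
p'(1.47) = -3.64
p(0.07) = -33.11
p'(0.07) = -15.71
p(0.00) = -32.00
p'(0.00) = -16.00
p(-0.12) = -30.05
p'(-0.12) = -16.44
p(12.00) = 1792.00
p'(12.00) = 464.00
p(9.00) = 715.00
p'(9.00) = 263.00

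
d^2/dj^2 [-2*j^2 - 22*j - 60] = -4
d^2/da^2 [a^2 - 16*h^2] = 2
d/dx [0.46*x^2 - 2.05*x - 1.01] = 0.92*x - 2.05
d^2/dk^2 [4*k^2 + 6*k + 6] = 8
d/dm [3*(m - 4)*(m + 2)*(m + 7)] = 9*m^2 + 30*m - 66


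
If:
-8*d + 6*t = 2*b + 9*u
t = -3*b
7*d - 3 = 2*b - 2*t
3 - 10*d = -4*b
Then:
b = -9/52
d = 3/13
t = 27/52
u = 7/39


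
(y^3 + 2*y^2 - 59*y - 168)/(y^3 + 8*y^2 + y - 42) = (y - 8)/(y - 2)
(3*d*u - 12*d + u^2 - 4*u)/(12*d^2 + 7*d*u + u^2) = (u - 4)/(4*d + u)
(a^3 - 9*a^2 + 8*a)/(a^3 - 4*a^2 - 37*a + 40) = a/(a + 5)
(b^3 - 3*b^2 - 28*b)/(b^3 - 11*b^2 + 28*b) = (b + 4)/(b - 4)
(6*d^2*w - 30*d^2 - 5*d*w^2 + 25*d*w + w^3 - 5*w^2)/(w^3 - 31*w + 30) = (6*d^2 - 5*d*w + w^2)/(w^2 + 5*w - 6)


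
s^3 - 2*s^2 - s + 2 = (s - 2)*(s - 1)*(s + 1)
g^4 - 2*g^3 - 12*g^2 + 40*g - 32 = (g - 2)^3*(g + 4)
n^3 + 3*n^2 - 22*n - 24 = (n - 4)*(n + 1)*(n + 6)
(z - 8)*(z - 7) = z^2 - 15*z + 56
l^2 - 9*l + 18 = (l - 6)*(l - 3)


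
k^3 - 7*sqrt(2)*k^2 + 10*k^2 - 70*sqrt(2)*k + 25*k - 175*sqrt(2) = (k + 5)^2*(k - 7*sqrt(2))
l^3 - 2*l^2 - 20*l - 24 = (l - 6)*(l + 2)^2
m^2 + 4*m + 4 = (m + 2)^2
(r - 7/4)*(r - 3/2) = r^2 - 13*r/4 + 21/8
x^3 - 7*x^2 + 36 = (x - 6)*(x - 3)*(x + 2)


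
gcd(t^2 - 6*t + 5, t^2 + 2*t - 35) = t - 5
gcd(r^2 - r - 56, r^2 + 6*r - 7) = r + 7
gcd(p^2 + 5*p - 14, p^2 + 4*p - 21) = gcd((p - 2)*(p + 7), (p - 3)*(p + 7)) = p + 7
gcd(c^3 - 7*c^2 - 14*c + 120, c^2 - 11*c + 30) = c^2 - 11*c + 30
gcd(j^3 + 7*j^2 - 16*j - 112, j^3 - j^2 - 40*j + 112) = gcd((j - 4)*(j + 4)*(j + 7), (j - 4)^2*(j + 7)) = j^2 + 3*j - 28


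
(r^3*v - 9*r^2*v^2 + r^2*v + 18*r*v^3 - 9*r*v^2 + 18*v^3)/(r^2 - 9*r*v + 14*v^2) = v*(r^3 - 9*r^2*v + r^2 + 18*r*v^2 - 9*r*v + 18*v^2)/(r^2 - 9*r*v + 14*v^2)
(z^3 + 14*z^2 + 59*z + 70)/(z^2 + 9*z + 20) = (z^2 + 9*z + 14)/(z + 4)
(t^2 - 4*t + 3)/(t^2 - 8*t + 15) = (t - 1)/(t - 5)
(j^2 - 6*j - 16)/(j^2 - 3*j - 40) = (j + 2)/(j + 5)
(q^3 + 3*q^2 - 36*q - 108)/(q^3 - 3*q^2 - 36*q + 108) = (q + 3)/(q - 3)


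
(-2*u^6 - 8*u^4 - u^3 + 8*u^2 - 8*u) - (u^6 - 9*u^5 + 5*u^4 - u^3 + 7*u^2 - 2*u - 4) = -3*u^6 + 9*u^5 - 13*u^4 + u^2 - 6*u + 4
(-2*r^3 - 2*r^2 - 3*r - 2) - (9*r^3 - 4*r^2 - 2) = -11*r^3 + 2*r^2 - 3*r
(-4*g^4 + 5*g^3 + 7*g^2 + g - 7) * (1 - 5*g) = 20*g^5 - 29*g^4 - 30*g^3 + 2*g^2 + 36*g - 7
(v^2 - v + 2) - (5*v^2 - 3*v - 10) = -4*v^2 + 2*v + 12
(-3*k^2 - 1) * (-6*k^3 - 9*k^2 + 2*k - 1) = 18*k^5 + 27*k^4 + 12*k^2 - 2*k + 1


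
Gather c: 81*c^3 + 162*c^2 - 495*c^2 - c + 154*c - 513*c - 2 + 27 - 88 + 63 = 81*c^3 - 333*c^2 - 360*c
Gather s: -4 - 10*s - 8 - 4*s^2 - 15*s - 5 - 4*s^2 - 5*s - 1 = -8*s^2 - 30*s - 18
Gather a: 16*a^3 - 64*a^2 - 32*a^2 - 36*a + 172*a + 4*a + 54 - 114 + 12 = 16*a^3 - 96*a^2 + 140*a - 48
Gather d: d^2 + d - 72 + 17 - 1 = d^2 + d - 56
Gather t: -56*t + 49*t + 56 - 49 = 7 - 7*t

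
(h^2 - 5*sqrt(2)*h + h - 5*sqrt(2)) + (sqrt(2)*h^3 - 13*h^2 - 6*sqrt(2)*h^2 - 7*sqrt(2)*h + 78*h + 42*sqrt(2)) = sqrt(2)*h^3 - 12*h^2 - 6*sqrt(2)*h^2 - 12*sqrt(2)*h + 79*h + 37*sqrt(2)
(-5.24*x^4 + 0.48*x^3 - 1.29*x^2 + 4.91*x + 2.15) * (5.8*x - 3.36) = -30.392*x^5 + 20.3904*x^4 - 9.0948*x^3 + 32.8124*x^2 - 4.0276*x - 7.224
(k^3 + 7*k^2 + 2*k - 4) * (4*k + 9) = 4*k^4 + 37*k^3 + 71*k^2 + 2*k - 36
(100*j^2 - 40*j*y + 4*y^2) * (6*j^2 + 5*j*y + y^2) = 600*j^4 + 260*j^3*y - 76*j^2*y^2 - 20*j*y^3 + 4*y^4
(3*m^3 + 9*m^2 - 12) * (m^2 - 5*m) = 3*m^5 - 6*m^4 - 45*m^3 - 12*m^2 + 60*m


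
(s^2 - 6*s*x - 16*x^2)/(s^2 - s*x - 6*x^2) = (-s + 8*x)/(-s + 3*x)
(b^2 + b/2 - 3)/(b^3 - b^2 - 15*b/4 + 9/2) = 2/(2*b - 3)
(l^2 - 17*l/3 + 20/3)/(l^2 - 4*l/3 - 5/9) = 3*(l - 4)/(3*l + 1)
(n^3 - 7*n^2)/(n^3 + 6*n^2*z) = (n - 7)/(n + 6*z)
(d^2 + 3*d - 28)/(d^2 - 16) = (d + 7)/(d + 4)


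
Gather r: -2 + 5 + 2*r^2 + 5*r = 2*r^2 + 5*r + 3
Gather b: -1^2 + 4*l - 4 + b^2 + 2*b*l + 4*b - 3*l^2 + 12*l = b^2 + b*(2*l + 4) - 3*l^2 + 16*l - 5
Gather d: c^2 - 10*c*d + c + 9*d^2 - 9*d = c^2 + c + 9*d^2 + d*(-10*c - 9)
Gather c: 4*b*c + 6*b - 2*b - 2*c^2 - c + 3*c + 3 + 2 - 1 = 4*b - 2*c^2 + c*(4*b + 2) + 4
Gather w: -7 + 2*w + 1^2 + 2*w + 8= 4*w + 2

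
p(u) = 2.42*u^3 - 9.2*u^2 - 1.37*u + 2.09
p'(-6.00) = 370.39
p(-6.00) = -843.61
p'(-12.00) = 1264.87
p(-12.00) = -5488.03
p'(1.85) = -10.56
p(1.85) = -16.61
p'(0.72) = -10.85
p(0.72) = -2.76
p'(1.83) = -10.73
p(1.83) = -16.40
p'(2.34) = -4.67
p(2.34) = -20.48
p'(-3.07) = 123.54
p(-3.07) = -150.43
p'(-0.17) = 1.97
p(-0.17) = 2.05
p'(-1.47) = 41.37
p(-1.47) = -23.46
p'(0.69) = -10.61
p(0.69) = -2.44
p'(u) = 7.26*u^2 - 18.4*u - 1.37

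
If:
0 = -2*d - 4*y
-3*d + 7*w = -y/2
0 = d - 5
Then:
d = 5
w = 65/28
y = -5/2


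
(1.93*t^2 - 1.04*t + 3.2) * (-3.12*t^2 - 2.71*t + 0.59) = -6.0216*t^4 - 1.9855*t^3 - 6.0269*t^2 - 9.2856*t + 1.888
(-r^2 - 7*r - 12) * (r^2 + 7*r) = -r^4 - 14*r^3 - 61*r^2 - 84*r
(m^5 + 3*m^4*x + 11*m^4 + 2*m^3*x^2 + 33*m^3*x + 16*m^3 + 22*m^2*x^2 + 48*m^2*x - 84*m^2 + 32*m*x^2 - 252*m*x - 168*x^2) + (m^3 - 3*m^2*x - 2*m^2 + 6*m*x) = m^5 + 3*m^4*x + 11*m^4 + 2*m^3*x^2 + 33*m^3*x + 17*m^3 + 22*m^2*x^2 + 45*m^2*x - 86*m^2 + 32*m*x^2 - 246*m*x - 168*x^2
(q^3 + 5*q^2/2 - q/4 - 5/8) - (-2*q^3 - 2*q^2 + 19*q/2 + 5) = 3*q^3 + 9*q^2/2 - 39*q/4 - 45/8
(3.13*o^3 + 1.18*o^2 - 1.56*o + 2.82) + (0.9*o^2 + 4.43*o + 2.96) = 3.13*o^3 + 2.08*o^2 + 2.87*o + 5.78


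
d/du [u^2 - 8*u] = 2*u - 8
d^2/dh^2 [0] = 0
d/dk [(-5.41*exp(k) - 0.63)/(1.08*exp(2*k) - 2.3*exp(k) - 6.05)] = (5.8428*exp(2*k) + 1.3608*exp(k) + 31.2815)*exp(k)/(1.1664*exp(4*k) - 4.968*exp(3*k) - 7.778*exp(2*k) + 27.83*exp(k) + 36.6025)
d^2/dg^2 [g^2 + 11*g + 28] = 2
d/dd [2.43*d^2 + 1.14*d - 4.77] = 4.86*d + 1.14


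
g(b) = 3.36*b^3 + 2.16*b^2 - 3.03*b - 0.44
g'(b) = 10.08*b^2 + 4.32*b - 3.03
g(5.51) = 610.52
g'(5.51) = 326.80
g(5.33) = 553.54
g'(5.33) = 306.36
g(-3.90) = -155.08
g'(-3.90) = 133.44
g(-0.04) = -0.32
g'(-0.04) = -3.19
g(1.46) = 10.20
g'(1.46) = 24.76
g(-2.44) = -29.00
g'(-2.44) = 46.44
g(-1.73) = -6.13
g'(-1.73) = 19.66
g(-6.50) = -812.22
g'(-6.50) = 394.77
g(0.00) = -0.44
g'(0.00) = -3.03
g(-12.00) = -5459.12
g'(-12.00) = 1396.65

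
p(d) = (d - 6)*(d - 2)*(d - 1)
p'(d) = (d - 6)*(d - 2) + (d - 6)*(d - 1) + (d - 2)*(d - 1) = 3*d^2 - 18*d + 20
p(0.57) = -3.34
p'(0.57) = 10.71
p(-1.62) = -72.27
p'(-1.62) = 57.03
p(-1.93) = -91.31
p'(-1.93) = 65.91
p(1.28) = 0.95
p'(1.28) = 1.88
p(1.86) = 0.50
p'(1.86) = -3.10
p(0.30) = -6.78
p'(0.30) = 14.87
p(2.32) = -1.55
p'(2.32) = -5.61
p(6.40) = 9.50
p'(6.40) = 27.68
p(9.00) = 168.00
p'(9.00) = 101.00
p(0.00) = -12.00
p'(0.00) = 20.00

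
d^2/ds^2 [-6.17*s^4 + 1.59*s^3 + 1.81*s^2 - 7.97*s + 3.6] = -74.04*s^2 + 9.54*s + 3.62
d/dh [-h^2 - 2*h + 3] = -2*h - 2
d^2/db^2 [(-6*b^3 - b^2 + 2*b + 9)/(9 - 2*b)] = 6*(8*b^3 - 108*b^2 + 486*b + 3)/(8*b^3 - 108*b^2 + 486*b - 729)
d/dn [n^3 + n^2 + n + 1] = 3*n^2 + 2*n + 1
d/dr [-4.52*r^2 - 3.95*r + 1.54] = -9.04*r - 3.95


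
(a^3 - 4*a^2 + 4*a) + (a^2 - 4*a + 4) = a^3 - 3*a^2 + 4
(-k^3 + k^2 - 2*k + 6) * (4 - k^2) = k^5 - k^4 - 2*k^3 - 2*k^2 - 8*k + 24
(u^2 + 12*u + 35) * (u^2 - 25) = u^4 + 12*u^3 + 10*u^2 - 300*u - 875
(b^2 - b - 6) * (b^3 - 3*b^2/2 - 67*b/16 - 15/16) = b^5 - 5*b^4/2 - 139*b^3/16 + 49*b^2/4 + 417*b/16 + 45/8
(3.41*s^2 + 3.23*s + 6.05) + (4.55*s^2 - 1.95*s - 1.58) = 7.96*s^2 + 1.28*s + 4.47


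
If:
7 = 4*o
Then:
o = 7/4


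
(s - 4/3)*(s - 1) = s^2 - 7*s/3 + 4/3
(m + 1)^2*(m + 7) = m^3 + 9*m^2 + 15*m + 7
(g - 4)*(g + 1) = g^2 - 3*g - 4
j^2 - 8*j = j*(j - 8)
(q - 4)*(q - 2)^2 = q^3 - 8*q^2 + 20*q - 16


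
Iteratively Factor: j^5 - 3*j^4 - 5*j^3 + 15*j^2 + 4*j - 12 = (j + 2)*(j^4 - 5*j^3 + 5*j^2 + 5*j - 6) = (j - 1)*(j + 2)*(j^3 - 4*j^2 + j + 6) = (j - 3)*(j - 1)*(j + 2)*(j^2 - j - 2) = (j - 3)*(j - 1)*(j + 1)*(j + 2)*(j - 2)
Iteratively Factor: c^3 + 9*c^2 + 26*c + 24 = (c + 3)*(c^2 + 6*c + 8) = (c + 3)*(c + 4)*(c + 2)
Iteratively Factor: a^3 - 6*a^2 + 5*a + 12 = (a + 1)*(a^2 - 7*a + 12) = (a - 4)*(a + 1)*(a - 3)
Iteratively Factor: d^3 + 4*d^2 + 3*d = (d + 3)*(d^2 + d) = d*(d + 3)*(d + 1)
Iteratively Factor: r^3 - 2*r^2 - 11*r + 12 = (r - 1)*(r^2 - r - 12) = (r - 4)*(r - 1)*(r + 3)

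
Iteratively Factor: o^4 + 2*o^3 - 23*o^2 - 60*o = (o)*(o^3 + 2*o^2 - 23*o - 60) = o*(o + 3)*(o^2 - o - 20) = o*(o + 3)*(o + 4)*(o - 5)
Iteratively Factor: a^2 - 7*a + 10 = (a - 5)*(a - 2)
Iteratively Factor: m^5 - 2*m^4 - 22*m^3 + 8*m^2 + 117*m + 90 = (m + 3)*(m^4 - 5*m^3 - 7*m^2 + 29*m + 30) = (m + 1)*(m + 3)*(m^3 - 6*m^2 - m + 30) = (m + 1)*(m + 2)*(m + 3)*(m^2 - 8*m + 15) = (m - 5)*(m + 1)*(m + 2)*(m + 3)*(m - 3)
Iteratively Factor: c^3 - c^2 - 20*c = (c)*(c^2 - c - 20) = c*(c + 4)*(c - 5)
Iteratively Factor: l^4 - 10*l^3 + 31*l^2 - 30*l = (l)*(l^3 - 10*l^2 + 31*l - 30) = l*(l - 5)*(l^2 - 5*l + 6) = l*(l - 5)*(l - 2)*(l - 3)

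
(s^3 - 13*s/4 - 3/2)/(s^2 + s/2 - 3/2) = (s^2 - 3*s/2 - 1)/(s - 1)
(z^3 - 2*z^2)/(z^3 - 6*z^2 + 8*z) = z/(z - 4)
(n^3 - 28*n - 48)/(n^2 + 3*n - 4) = (n^2 - 4*n - 12)/(n - 1)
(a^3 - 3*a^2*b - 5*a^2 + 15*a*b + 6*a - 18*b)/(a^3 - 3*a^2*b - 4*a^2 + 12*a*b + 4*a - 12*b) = (a - 3)/(a - 2)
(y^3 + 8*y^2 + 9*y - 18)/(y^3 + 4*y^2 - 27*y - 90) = (y - 1)/(y - 5)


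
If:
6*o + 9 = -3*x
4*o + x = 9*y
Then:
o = 9*y/2 + 3/2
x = -9*y - 6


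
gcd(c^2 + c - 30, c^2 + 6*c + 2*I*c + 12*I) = c + 6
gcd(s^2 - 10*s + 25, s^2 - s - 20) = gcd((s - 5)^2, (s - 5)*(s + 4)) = s - 5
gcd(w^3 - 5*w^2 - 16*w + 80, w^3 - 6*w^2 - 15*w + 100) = w^2 - w - 20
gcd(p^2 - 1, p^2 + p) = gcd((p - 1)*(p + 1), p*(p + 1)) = p + 1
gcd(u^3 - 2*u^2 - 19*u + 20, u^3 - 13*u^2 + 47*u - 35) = u^2 - 6*u + 5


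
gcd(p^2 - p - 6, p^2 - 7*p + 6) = 1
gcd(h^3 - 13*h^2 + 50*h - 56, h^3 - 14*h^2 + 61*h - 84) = h^2 - 11*h + 28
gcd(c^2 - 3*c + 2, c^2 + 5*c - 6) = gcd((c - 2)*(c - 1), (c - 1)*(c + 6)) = c - 1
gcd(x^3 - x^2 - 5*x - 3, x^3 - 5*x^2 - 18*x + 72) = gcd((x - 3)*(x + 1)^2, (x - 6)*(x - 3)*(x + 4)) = x - 3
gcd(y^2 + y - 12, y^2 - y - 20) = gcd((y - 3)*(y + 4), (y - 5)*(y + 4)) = y + 4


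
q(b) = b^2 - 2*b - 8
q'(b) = 2*b - 2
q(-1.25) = -3.94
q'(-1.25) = -4.50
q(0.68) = -8.90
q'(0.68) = -0.64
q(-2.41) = 2.63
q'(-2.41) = -6.82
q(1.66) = -8.56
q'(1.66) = 1.32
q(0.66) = -8.88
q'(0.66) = -0.68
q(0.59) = -8.83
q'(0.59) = -0.82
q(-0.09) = -7.81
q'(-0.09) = -2.18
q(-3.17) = 8.39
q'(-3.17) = -8.34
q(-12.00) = 160.00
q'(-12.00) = -26.00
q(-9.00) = 91.00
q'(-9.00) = -20.00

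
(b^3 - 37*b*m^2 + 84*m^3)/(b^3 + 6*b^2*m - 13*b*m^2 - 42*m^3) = (b - 4*m)/(b + 2*m)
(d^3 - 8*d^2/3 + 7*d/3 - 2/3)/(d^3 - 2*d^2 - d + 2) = (d^2 - 5*d/3 + 2/3)/(d^2 - d - 2)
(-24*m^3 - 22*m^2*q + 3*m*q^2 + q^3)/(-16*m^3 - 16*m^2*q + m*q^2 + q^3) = (6*m + q)/(4*m + q)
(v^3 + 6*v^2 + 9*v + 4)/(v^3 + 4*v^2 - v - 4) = (v + 1)/(v - 1)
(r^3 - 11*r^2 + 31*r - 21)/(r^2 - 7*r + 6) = (r^2 - 10*r + 21)/(r - 6)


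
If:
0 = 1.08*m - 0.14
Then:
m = 0.13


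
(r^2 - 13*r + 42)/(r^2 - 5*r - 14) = (r - 6)/(r + 2)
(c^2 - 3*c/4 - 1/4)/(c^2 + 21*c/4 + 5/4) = (c - 1)/(c + 5)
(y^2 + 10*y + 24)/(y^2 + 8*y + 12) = (y + 4)/(y + 2)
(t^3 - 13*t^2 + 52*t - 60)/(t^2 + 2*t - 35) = (t^2 - 8*t + 12)/(t + 7)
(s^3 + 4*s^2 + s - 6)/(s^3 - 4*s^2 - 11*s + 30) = (s^2 + s - 2)/(s^2 - 7*s + 10)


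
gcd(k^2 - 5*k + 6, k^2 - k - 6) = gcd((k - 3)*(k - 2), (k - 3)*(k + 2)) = k - 3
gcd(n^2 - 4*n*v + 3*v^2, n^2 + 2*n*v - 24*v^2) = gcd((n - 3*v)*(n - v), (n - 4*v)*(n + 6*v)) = 1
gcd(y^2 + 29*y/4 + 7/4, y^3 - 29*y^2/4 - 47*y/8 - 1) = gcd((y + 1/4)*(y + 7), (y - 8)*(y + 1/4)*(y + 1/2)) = y + 1/4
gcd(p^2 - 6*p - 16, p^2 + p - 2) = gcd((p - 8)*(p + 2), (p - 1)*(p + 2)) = p + 2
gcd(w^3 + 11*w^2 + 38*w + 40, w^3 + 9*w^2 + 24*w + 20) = w^2 + 7*w + 10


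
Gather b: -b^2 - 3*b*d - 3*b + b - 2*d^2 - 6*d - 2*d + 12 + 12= -b^2 + b*(-3*d - 2) - 2*d^2 - 8*d + 24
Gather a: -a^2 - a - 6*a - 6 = -a^2 - 7*a - 6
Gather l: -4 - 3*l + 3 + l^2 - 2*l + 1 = l^2 - 5*l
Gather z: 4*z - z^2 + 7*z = -z^2 + 11*z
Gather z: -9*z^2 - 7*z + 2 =-9*z^2 - 7*z + 2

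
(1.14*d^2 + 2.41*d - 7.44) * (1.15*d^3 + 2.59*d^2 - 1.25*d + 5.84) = 1.311*d^5 + 5.7241*d^4 - 3.7391*d^3 - 15.6245*d^2 + 23.3744*d - 43.4496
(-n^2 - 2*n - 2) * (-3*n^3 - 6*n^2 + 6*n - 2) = 3*n^5 + 12*n^4 + 12*n^3 + 2*n^2 - 8*n + 4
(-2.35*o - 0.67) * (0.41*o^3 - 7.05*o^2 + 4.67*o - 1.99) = -0.9635*o^4 + 16.2928*o^3 - 6.251*o^2 + 1.5476*o + 1.3333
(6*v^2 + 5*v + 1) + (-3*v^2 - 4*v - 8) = 3*v^2 + v - 7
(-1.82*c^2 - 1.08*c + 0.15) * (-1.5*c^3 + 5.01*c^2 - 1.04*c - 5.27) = 2.73*c^5 - 7.4982*c^4 - 3.743*c^3 + 11.4661*c^2 + 5.5356*c - 0.7905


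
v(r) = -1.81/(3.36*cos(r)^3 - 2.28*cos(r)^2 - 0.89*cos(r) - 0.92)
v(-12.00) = 1.42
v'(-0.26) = 2.49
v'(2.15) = -2.52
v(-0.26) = 2.06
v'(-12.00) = -1.46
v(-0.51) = 1.51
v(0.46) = 1.60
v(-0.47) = 1.58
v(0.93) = 1.17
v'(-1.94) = 3.14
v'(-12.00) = -1.46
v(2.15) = 1.09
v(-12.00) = 1.42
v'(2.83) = -0.28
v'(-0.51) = 1.72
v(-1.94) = 1.72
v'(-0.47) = 1.91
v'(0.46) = -1.96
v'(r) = -1.81*(10.08*sin(r)*cos(r)^2 - 4.56*sin(r)*cos(r) - 0.89*sin(r))/(3.36*cos(r)^3 - 2.28*cos(r)^2 - 0.89*cos(r) - 0.92)^2 = (-18.2448*cos(r)^2 + 8.2536*cos(r) + 1.6109)*sin(r)/(-3.36*cos(r)^3 + 2.28*cos(r)^2 + 0.89*cos(r) + 0.92)^2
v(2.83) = 0.36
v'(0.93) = 0.01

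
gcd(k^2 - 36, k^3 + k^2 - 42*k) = k - 6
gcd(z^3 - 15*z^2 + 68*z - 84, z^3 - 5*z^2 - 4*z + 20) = z - 2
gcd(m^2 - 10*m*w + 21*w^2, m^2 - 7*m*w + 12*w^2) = -m + 3*w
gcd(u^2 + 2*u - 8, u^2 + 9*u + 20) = u + 4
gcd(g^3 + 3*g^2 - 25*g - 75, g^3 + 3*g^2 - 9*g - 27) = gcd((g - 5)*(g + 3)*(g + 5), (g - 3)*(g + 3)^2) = g + 3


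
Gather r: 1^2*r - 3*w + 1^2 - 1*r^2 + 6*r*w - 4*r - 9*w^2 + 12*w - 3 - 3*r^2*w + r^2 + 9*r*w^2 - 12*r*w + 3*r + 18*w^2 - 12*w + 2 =-3*r^2*w + r*(9*w^2 - 6*w) + 9*w^2 - 3*w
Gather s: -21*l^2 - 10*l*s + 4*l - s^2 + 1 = -21*l^2 - 10*l*s + 4*l - s^2 + 1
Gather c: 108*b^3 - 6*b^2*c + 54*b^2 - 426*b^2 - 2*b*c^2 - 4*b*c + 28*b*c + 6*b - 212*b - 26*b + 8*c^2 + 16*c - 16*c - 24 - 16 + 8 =108*b^3 - 372*b^2 - 232*b + c^2*(8 - 2*b) + c*(-6*b^2 + 24*b) - 32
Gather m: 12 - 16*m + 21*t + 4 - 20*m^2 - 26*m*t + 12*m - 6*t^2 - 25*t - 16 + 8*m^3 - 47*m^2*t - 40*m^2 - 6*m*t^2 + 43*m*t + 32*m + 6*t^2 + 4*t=8*m^3 + m^2*(-47*t - 60) + m*(-6*t^2 + 17*t + 28)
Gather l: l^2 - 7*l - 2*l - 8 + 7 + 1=l^2 - 9*l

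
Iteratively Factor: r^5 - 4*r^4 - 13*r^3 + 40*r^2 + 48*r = (r)*(r^4 - 4*r^3 - 13*r^2 + 40*r + 48) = r*(r + 3)*(r^3 - 7*r^2 + 8*r + 16) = r*(r - 4)*(r + 3)*(r^2 - 3*r - 4) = r*(r - 4)*(r + 1)*(r + 3)*(r - 4)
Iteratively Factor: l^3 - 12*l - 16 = (l + 2)*(l^2 - 2*l - 8) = (l - 4)*(l + 2)*(l + 2)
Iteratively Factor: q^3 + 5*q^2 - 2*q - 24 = (q + 4)*(q^2 + q - 6) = (q + 3)*(q + 4)*(q - 2)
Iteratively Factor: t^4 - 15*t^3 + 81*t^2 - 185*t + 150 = (t - 3)*(t^3 - 12*t^2 + 45*t - 50) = (t - 5)*(t - 3)*(t^2 - 7*t + 10) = (t - 5)*(t - 3)*(t - 2)*(t - 5)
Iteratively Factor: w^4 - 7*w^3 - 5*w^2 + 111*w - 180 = (w - 3)*(w^3 - 4*w^2 - 17*w + 60) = (w - 3)*(w + 4)*(w^2 - 8*w + 15) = (w - 5)*(w - 3)*(w + 4)*(w - 3)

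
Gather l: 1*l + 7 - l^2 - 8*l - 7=-l^2 - 7*l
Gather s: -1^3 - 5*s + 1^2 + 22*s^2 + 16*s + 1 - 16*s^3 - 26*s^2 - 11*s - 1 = -16*s^3 - 4*s^2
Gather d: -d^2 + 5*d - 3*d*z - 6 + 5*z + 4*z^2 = -d^2 + d*(5 - 3*z) + 4*z^2 + 5*z - 6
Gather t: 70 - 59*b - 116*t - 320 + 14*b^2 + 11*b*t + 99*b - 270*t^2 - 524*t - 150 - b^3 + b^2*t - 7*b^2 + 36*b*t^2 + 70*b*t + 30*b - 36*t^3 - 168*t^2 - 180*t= -b^3 + 7*b^2 + 70*b - 36*t^3 + t^2*(36*b - 438) + t*(b^2 + 81*b - 820) - 400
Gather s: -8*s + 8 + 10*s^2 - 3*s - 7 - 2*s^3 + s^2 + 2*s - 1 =-2*s^3 + 11*s^2 - 9*s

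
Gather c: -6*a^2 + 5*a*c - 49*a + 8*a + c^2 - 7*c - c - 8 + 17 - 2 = -6*a^2 - 41*a + c^2 + c*(5*a - 8) + 7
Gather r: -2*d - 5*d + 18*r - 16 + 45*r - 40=-7*d + 63*r - 56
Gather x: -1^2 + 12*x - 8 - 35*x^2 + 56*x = -35*x^2 + 68*x - 9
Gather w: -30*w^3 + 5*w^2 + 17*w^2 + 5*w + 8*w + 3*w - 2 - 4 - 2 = -30*w^3 + 22*w^2 + 16*w - 8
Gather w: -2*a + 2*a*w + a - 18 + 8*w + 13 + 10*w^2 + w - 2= -a + 10*w^2 + w*(2*a + 9) - 7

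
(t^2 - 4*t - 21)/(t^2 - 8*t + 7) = (t + 3)/(t - 1)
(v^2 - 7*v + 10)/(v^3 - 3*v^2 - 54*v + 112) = (v - 5)/(v^2 - v - 56)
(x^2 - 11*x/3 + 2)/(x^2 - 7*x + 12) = (x - 2/3)/(x - 4)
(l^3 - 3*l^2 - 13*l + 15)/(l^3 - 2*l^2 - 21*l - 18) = (l^2 - 6*l + 5)/(l^2 - 5*l - 6)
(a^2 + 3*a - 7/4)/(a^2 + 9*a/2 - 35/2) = (4*a^2 + 12*a - 7)/(2*(2*a^2 + 9*a - 35))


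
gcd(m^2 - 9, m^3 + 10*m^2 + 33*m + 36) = m + 3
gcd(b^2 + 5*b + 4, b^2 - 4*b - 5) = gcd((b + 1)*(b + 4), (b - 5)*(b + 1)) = b + 1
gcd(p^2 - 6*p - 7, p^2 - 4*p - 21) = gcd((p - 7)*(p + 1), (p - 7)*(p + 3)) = p - 7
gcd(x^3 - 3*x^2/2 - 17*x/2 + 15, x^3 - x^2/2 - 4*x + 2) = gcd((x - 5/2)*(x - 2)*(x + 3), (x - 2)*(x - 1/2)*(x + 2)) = x - 2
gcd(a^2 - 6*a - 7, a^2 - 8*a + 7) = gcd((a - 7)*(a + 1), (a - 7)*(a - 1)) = a - 7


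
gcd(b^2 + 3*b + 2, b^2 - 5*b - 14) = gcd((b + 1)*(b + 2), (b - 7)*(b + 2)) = b + 2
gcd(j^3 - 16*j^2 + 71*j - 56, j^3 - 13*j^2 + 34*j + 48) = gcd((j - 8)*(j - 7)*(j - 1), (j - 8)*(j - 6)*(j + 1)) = j - 8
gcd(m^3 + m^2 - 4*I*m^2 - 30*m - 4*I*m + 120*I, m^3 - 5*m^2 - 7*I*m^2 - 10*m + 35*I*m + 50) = m - 5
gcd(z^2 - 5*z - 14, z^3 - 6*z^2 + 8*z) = 1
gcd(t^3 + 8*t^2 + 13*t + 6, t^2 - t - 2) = t + 1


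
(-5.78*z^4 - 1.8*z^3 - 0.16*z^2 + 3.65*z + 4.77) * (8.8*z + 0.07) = -50.864*z^5 - 16.2446*z^4 - 1.534*z^3 + 32.1088*z^2 + 42.2315*z + 0.3339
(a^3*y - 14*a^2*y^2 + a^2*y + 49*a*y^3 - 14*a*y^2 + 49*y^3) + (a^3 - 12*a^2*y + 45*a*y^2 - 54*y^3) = a^3*y + a^3 - 14*a^2*y^2 - 11*a^2*y + 49*a*y^3 + 31*a*y^2 - 5*y^3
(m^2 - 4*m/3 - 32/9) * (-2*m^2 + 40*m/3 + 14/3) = -2*m^4 + 16*m^3 - 6*m^2 - 1448*m/27 - 448/27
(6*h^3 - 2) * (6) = 36*h^3 - 12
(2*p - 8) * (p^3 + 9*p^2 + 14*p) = 2*p^4 + 10*p^3 - 44*p^2 - 112*p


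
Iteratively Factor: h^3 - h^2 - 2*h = (h)*(h^2 - h - 2) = h*(h - 2)*(h + 1)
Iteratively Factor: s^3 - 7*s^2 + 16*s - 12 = (s - 2)*(s^2 - 5*s + 6) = (s - 2)^2*(s - 3)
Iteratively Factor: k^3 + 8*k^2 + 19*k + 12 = (k + 1)*(k^2 + 7*k + 12) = (k + 1)*(k + 4)*(k + 3)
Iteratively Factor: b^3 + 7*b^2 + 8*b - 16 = (b + 4)*(b^2 + 3*b - 4) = (b + 4)^2*(b - 1)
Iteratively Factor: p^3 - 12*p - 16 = (p + 2)*(p^2 - 2*p - 8) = (p + 2)^2*(p - 4)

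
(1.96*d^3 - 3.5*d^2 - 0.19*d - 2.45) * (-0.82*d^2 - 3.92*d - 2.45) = -1.6072*d^5 - 4.8132*d^4 + 9.0738*d^3 + 11.3288*d^2 + 10.0695*d + 6.0025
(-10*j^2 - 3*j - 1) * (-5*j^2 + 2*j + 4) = 50*j^4 - 5*j^3 - 41*j^2 - 14*j - 4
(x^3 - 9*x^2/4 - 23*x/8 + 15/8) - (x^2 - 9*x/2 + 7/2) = x^3 - 13*x^2/4 + 13*x/8 - 13/8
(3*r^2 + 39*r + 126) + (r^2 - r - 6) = 4*r^2 + 38*r + 120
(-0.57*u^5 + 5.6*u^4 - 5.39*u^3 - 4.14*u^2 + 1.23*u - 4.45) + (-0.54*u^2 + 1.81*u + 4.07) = -0.57*u^5 + 5.6*u^4 - 5.39*u^3 - 4.68*u^2 + 3.04*u - 0.38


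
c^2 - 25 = (c - 5)*(c + 5)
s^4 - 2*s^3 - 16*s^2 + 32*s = s*(s - 4)*(s - 2)*(s + 4)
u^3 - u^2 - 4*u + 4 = (u - 2)*(u - 1)*(u + 2)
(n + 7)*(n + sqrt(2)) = n^2 + sqrt(2)*n + 7*n + 7*sqrt(2)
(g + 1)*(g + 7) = g^2 + 8*g + 7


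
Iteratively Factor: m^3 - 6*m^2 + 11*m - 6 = (m - 1)*(m^2 - 5*m + 6) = (m - 2)*(m - 1)*(m - 3)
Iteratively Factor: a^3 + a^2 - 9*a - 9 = (a + 1)*(a^2 - 9) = (a - 3)*(a + 1)*(a + 3)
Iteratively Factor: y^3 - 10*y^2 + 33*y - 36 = (y - 4)*(y^2 - 6*y + 9) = (y - 4)*(y - 3)*(y - 3)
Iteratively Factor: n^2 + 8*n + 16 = (n + 4)*(n + 4)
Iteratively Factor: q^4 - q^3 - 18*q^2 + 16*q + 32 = (q - 4)*(q^3 + 3*q^2 - 6*q - 8) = (q - 4)*(q - 2)*(q^2 + 5*q + 4) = (q - 4)*(q - 2)*(q + 1)*(q + 4)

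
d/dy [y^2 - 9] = 2*y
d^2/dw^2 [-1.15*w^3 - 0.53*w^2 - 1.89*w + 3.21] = -6.9*w - 1.06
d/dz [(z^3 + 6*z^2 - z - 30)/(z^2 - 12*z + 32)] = (z^4 - 24*z^3 + 25*z^2 + 444*z - 392)/(z^4 - 24*z^3 + 208*z^2 - 768*z + 1024)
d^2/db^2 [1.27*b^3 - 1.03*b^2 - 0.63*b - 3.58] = 7.62*b - 2.06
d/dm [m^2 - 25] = 2*m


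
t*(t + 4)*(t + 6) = t^3 + 10*t^2 + 24*t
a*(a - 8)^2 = a^3 - 16*a^2 + 64*a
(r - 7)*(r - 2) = r^2 - 9*r + 14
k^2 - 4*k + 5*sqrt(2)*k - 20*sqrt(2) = (k - 4)*(k + 5*sqrt(2))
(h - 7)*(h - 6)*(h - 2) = h^3 - 15*h^2 + 68*h - 84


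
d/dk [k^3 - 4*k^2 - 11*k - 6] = 3*k^2 - 8*k - 11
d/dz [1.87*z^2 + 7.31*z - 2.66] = 3.74*z + 7.31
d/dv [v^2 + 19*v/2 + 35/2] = 2*v + 19/2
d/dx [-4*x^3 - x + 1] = -12*x^2 - 1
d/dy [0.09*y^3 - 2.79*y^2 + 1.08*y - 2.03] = 0.27*y^2 - 5.58*y + 1.08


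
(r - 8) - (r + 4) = -12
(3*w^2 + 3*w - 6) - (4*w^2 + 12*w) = -w^2 - 9*w - 6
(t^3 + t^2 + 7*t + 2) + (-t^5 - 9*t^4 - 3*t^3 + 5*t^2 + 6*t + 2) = -t^5 - 9*t^4 - 2*t^3 + 6*t^2 + 13*t + 4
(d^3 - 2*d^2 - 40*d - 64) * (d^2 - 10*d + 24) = d^5 - 12*d^4 + 4*d^3 + 288*d^2 - 320*d - 1536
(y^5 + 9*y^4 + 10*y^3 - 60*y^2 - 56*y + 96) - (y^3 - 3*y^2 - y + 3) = y^5 + 9*y^4 + 9*y^3 - 57*y^2 - 55*y + 93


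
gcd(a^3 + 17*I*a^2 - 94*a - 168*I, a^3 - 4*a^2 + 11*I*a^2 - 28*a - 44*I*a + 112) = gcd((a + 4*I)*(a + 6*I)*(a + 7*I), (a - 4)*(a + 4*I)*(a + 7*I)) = a^2 + 11*I*a - 28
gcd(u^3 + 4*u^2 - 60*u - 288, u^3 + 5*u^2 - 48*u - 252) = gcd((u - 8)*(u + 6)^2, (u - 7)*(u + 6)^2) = u^2 + 12*u + 36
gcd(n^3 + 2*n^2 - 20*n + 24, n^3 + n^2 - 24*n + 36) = n^2 + 4*n - 12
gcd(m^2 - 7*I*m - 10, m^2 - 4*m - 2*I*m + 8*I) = m - 2*I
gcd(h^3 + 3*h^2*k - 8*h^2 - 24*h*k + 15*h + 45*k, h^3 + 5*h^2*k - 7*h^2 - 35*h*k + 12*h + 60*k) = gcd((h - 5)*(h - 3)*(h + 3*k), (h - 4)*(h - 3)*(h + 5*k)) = h - 3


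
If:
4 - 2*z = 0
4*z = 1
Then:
No Solution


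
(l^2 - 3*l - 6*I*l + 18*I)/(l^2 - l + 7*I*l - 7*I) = (l^2 - 3*l - 6*I*l + 18*I)/(l^2 - l + 7*I*l - 7*I)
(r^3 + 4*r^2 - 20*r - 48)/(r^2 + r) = (r^3 + 4*r^2 - 20*r - 48)/(r*(r + 1))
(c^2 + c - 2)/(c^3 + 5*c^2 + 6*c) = (c - 1)/(c*(c + 3))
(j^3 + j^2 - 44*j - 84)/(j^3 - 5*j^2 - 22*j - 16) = (j^2 - j - 42)/(j^2 - 7*j - 8)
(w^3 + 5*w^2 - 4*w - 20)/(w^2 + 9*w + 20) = (w^2 - 4)/(w + 4)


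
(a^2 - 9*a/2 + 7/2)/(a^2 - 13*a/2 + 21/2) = (a - 1)/(a - 3)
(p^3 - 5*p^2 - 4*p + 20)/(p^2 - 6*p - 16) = (p^2 - 7*p + 10)/(p - 8)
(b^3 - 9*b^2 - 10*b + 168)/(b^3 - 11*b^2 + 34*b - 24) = (b^2 - 3*b - 28)/(b^2 - 5*b + 4)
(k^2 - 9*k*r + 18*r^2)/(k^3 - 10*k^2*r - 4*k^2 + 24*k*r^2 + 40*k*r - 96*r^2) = (-k + 3*r)/(-k^2 + 4*k*r + 4*k - 16*r)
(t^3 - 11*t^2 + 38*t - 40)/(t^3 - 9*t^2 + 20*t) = (t - 2)/t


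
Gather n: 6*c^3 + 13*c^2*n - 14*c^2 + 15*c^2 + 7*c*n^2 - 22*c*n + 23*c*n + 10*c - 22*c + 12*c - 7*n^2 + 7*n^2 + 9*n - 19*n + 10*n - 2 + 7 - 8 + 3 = 6*c^3 + c^2 + 7*c*n^2 + n*(13*c^2 + c)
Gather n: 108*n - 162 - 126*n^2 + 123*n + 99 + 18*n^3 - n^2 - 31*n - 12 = 18*n^3 - 127*n^2 + 200*n - 75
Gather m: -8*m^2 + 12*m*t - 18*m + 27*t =-8*m^2 + m*(12*t - 18) + 27*t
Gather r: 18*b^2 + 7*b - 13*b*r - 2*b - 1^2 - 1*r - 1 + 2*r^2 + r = 18*b^2 - 13*b*r + 5*b + 2*r^2 - 2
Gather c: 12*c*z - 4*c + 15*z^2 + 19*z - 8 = c*(12*z - 4) + 15*z^2 + 19*z - 8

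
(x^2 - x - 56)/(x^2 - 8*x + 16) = (x^2 - x - 56)/(x^2 - 8*x + 16)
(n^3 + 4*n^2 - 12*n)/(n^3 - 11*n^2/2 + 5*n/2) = 2*(n^2 + 4*n - 12)/(2*n^2 - 11*n + 5)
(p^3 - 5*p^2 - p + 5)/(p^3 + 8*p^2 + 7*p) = (p^2 - 6*p + 5)/(p*(p + 7))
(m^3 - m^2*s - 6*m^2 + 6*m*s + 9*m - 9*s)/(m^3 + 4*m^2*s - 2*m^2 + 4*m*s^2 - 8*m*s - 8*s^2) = (m^3 - m^2*s - 6*m^2 + 6*m*s + 9*m - 9*s)/(m^3 + 4*m^2*s - 2*m^2 + 4*m*s^2 - 8*m*s - 8*s^2)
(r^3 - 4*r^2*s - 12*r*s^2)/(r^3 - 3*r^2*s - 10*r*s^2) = (r - 6*s)/(r - 5*s)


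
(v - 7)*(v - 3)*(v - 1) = v^3 - 11*v^2 + 31*v - 21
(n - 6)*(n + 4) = n^2 - 2*n - 24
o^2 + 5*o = o*(o + 5)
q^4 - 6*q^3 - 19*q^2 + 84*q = q*(q - 7)*(q - 3)*(q + 4)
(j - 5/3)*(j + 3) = j^2 + 4*j/3 - 5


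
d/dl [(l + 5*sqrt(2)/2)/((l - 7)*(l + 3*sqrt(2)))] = (2*(l - 7)*(l + 3*sqrt(2)) - (l - 7)*(2*l + 5*sqrt(2)) - (l + 3*sqrt(2))*(2*l + 5*sqrt(2)))/(2*(l - 7)^2*(l + 3*sqrt(2))^2)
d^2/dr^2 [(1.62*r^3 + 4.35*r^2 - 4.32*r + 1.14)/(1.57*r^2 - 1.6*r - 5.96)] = (-3.5527136788005e-15*r^5 + 1.4210854715202e-14*r^4 + 39.169392*r^3 + 353.772756*r^2 + 85.5492479999999*r + 418.600176)/(3.869893*r^6 - 11.83152*r^5 - 32.014812*r^4 + 85.73312*r^3 + 121.533936*r^2 - 170.50368*r - 211.708736)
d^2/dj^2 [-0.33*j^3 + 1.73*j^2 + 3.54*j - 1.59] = 3.46 - 1.98*j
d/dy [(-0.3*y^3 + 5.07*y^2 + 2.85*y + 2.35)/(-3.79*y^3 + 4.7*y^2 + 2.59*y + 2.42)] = (-4.44089209850063e-16*y^5 + 17.8053*y^4 + 20.049*y^3 + 24.2778*y^2 + 2.4488*y + 0.8105)/(14.3641*y^6 - 35.626*y^5 + 2.45780000000001*y^4 + 6.0024*y^3 + 29.4561*y^2 + 12.5356*y + 5.8564)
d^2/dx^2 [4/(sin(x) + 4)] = 4*(4*sin(x) + cos(x)^2 + 1)/(sin(x) + 4)^3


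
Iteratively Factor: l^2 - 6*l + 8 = (l - 4)*(l - 2)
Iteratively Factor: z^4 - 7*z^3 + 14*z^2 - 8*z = (z - 2)*(z^3 - 5*z^2 + 4*z) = (z - 4)*(z - 2)*(z^2 - z) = (z - 4)*(z - 2)*(z - 1)*(z)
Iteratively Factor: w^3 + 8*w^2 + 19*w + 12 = (w + 1)*(w^2 + 7*w + 12) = (w + 1)*(w + 4)*(w + 3)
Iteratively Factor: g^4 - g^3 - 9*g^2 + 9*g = (g + 3)*(g^3 - 4*g^2 + 3*g) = (g - 3)*(g + 3)*(g^2 - g) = (g - 3)*(g - 1)*(g + 3)*(g)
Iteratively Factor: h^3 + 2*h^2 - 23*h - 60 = (h + 3)*(h^2 - h - 20) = (h + 3)*(h + 4)*(h - 5)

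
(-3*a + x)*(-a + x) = 3*a^2 - 4*a*x + x^2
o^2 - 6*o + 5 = (o - 5)*(o - 1)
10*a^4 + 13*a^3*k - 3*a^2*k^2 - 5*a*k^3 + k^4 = (-5*a + k)*(-2*a + k)*(a + k)^2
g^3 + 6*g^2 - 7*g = g*(g - 1)*(g + 7)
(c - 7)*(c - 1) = c^2 - 8*c + 7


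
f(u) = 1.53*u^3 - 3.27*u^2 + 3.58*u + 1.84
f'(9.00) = 316.51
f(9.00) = 884.56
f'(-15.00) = 1134.43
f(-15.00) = -5951.36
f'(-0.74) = 10.93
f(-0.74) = -3.22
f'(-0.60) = 9.16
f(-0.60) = -1.82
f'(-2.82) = 58.52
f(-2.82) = -68.57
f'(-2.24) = 41.26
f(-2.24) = -39.78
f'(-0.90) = 13.18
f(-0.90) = -5.15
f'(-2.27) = 42.08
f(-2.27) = -41.03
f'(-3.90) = 98.90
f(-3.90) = -152.62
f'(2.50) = 15.92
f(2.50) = 14.26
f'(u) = 4.59*u^2 - 6.54*u + 3.58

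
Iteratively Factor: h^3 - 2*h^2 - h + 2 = (h - 1)*(h^2 - h - 2) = (h - 2)*(h - 1)*(h + 1)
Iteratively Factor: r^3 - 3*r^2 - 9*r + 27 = (r + 3)*(r^2 - 6*r + 9) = (r - 3)*(r + 3)*(r - 3)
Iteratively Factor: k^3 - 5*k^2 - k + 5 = (k - 5)*(k^2 - 1) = (k - 5)*(k - 1)*(k + 1)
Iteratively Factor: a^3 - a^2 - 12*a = (a + 3)*(a^2 - 4*a) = (a - 4)*(a + 3)*(a)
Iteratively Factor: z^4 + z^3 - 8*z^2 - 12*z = (z)*(z^3 + z^2 - 8*z - 12) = z*(z + 2)*(z^2 - z - 6) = z*(z + 2)^2*(z - 3)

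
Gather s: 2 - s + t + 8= -s + t + 10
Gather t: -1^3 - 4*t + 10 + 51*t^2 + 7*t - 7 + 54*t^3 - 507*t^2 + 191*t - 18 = 54*t^3 - 456*t^2 + 194*t - 16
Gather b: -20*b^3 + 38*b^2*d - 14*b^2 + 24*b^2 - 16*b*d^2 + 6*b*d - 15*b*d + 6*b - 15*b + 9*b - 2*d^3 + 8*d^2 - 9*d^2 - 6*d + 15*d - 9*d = -20*b^3 + b^2*(38*d + 10) + b*(-16*d^2 - 9*d) - 2*d^3 - d^2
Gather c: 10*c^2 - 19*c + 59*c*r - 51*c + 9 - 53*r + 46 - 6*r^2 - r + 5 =10*c^2 + c*(59*r - 70) - 6*r^2 - 54*r + 60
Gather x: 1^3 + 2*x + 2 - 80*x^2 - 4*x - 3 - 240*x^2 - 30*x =-320*x^2 - 32*x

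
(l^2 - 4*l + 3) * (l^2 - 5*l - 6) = l^4 - 9*l^3 + 17*l^2 + 9*l - 18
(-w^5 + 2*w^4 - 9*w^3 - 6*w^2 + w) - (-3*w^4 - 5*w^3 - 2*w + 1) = -w^5 + 5*w^4 - 4*w^3 - 6*w^2 + 3*w - 1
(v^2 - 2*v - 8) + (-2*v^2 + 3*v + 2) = -v^2 + v - 6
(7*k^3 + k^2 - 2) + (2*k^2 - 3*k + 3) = 7*k^3 + 3*k^2 - 3*k + 1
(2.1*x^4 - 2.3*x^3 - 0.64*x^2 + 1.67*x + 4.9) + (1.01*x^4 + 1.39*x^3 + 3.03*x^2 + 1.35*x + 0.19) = 3.11*x^4 - 0.91*x^3 + 2.39*x^2 + 3.02*x + 5.09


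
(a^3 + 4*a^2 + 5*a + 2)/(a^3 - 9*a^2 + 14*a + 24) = (a^2 + 3*a + 2)/(a^2 - 10*a + 24)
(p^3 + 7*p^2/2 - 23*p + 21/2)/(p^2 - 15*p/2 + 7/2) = (p^2 + 4*p - 21)/(p - 7)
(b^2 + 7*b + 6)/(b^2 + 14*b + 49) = (b^2 + 7*b + 6)/(b^2 + 14*b + 49)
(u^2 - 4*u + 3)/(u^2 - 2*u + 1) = (u - 3)/(u - 1)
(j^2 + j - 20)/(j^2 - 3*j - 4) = (j + 5)/(j + 1)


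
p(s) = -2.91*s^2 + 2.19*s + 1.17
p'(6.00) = -32.73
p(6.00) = -90.45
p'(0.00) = 2.19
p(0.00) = 1.17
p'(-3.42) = 22.09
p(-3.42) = -40.36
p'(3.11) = -15.91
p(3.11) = -20.16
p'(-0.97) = 7.84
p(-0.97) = -3.69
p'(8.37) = -46.52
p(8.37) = -184.37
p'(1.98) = -9.33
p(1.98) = -5.90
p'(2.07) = -9.86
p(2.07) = -6.77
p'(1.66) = -7.47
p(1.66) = -3.21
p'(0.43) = -0.31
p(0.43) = 1.57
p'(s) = 2.19 - 5.82*s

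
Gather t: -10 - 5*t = -5*t - 10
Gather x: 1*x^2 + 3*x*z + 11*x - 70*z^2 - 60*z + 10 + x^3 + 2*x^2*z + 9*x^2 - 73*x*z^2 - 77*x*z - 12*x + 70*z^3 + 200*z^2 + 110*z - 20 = x^3 + x^2*(2*z + 10) + x*(-73*z^2 - 74*z - 1) + 70*z^3 + 130*z^2 + 50*z - 10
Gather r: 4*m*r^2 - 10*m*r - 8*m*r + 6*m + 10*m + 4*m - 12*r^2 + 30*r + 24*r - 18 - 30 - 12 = 20*m + r^2*(4*m - 12) + r*(54 - 18*m) - 60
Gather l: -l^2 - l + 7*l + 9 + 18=-l^2 + 6*l + 27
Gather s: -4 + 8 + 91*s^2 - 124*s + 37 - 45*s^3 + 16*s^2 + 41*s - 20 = -45*s^3 + 107*s^2 - 83*s + 21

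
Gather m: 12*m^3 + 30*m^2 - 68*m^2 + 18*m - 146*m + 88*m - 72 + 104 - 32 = 12*m^3 - 38*m^2 - 40*m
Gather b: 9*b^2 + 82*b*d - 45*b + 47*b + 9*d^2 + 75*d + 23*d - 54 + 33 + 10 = 9*b^2 + b*(82*d + 2) + 9*d^2 + 98*d - 11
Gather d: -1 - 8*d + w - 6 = -8*d + w - 7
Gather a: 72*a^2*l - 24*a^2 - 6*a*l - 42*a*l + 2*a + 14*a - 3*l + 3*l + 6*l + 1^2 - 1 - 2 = a^2*(72*l - 24) + a*(16 - 48*l) + 6*l - 2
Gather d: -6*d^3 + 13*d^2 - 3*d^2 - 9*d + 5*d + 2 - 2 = -6*d^3 + 10*d^2 - 4*d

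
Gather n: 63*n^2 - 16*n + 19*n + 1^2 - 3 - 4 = 63*n^2 + 3*n - 6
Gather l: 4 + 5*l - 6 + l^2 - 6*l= l^2 - l - 2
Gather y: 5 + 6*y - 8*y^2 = -8*y^2 + 6*y + 5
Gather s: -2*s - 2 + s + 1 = -s - 1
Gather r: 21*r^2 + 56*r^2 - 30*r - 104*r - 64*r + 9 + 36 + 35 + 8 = 77*r^2 - 198*r + 88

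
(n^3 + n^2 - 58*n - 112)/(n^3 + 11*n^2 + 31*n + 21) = (n^2 - 6*n - 16)/(n^2 + 4*n + 3)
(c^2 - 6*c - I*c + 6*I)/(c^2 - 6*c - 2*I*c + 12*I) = (c - I)/(c - 2*I)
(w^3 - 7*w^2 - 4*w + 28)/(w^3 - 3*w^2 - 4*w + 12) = (w - 7)/(w - 3)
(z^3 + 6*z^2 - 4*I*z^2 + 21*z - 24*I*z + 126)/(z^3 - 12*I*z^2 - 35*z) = (z^2 + 3*z*(2 + I) + 18*I)/(z*(z - 5*I))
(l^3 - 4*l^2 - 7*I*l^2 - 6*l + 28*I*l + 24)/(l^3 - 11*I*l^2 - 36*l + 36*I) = (l^2 - l*(4 + I) + 4*I)/(l^2 - 5*I*l - 6)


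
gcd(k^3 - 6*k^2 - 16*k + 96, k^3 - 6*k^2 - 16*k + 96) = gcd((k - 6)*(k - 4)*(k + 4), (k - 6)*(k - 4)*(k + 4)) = k^3 - 6*k^2 - 16*k + 96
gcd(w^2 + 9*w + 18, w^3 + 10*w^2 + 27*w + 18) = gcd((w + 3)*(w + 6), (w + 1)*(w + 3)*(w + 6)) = w^2 + 9*w + 18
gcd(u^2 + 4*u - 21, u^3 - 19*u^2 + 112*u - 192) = u - 3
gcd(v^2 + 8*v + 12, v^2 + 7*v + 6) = v + 6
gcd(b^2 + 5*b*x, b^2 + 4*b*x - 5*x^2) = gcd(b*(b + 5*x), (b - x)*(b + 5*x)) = b + 5*x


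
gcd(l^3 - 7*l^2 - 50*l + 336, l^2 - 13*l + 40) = l - 8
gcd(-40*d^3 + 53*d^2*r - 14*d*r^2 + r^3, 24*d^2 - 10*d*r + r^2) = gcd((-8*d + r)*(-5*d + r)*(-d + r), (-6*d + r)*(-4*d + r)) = 1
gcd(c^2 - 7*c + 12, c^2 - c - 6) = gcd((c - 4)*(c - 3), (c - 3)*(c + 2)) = c - 3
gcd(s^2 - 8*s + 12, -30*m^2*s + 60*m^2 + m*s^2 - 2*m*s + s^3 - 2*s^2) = s - 2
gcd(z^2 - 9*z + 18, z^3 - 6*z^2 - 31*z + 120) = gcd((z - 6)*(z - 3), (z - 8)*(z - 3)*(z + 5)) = z - 3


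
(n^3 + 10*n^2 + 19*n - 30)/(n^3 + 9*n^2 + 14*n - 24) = (n + 5)/(n + 4)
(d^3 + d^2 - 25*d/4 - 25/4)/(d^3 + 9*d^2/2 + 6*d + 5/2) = (d - 5/2)/(d + 1)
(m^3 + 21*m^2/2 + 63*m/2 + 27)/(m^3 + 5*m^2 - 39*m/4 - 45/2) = 2*(m + 3)/(2*m - 5)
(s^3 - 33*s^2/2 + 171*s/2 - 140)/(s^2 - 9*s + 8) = (2*s^2 - 17*s + 35)/(2*(s - 1))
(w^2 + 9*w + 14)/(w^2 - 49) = (w + 2)/(w - 7)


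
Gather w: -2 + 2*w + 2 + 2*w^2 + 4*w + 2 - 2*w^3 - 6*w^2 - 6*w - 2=-2*w^3 - 4*w^2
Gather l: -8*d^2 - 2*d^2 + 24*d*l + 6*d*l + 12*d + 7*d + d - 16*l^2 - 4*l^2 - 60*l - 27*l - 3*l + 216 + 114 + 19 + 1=-10*d^2 + 20*d - 20*l^2 + l*(30*d - 90) + 350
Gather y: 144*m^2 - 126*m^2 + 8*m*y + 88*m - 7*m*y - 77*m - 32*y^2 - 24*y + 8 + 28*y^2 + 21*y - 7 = 18*m^2 + 11*m - 4*y^2 + y*(m - 3) + 1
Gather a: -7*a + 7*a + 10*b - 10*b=0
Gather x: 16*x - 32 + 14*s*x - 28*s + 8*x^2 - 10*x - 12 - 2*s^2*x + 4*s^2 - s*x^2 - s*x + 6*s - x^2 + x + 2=4*s^2 - 22*s + x^2*(7 - s) + x*(-2*s^2 + 13*s + 7) - 42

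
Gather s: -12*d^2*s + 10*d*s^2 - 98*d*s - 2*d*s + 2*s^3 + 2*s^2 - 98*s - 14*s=2*s^3 + s^2*(10*d + 2) + s*(-12*d^2 - 100*d - 112)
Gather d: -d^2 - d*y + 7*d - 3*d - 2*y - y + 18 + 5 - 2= -d^2 + d*(4 - y) - 3*y + 21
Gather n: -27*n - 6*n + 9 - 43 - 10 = -33*n - 44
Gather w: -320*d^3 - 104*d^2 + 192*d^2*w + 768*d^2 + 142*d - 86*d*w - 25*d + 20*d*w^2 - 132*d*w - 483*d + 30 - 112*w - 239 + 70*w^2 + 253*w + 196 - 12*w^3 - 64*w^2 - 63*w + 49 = -320*d^3 + 664*d^2 - 366*d - 12*w^3 + w^2*(20*d + 6) + w*(192*d^2 - 218*d + 78) + 36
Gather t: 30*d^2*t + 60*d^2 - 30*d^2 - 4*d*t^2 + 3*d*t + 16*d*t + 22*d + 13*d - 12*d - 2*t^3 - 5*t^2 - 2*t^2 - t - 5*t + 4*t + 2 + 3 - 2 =30*d^2 + 23*d - 2*t^3 + t^2*(-4*d - 7) + t*(30*d^2 + 19*d - 2) + 3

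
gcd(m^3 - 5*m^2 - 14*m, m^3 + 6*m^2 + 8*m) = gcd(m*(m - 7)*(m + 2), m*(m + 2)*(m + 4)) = m^2 + 2*m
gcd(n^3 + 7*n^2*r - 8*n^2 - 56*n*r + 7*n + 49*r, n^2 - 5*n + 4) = n - 1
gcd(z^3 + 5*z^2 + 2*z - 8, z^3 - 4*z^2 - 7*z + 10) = z^2 + z - 2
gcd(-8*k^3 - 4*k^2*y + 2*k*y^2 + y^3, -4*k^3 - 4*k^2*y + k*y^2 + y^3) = -4*k^2 + y^2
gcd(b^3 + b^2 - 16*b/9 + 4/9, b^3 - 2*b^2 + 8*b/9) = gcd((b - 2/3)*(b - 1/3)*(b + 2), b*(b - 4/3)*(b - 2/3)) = b - 2/3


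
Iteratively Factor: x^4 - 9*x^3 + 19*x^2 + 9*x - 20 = (x + 1)*(x^3 - 10*x^2 + 29*x - 20) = (x - 5)*(x + 1)*(x^2 - 5*x + 4) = (x - 5)*(x - 4)*(x + 1)*(x - 1)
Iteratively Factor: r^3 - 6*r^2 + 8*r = (r)*(r^2 - 6*r + 8) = r*(r - 2)*(r - 4)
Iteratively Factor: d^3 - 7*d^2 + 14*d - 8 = (d - 1)*(d^2 - 6*d + 8) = (d - 4)*(d - 1)*(d - 2)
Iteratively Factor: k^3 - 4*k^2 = (k)*(k^2 - 4*k) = k^2*(k - 4)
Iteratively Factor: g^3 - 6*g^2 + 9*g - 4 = (g - 1)*(g^2 - 5*g + 4) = (g - 4)*(g - 1)*(g - 1)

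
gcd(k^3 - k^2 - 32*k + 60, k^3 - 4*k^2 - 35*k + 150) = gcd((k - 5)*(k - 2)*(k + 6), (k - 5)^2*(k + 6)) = k^2 + k - 30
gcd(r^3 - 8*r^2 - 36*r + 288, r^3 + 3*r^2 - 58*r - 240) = r^2 - 2*r - 48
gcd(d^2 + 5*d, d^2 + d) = d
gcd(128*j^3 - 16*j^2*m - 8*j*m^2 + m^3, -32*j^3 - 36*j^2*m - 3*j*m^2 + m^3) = 32*j^2 + 4*j*m - m^2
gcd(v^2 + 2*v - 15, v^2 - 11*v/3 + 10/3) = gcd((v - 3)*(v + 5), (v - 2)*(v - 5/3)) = 1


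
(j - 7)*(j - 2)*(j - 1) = j^3 - 10*j^2 + 23*j - 14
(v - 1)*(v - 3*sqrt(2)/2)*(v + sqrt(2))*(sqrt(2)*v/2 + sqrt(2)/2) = sqrt(2)*v^4/2 - v^3/2 - 2*sqrt(2)*v^2 + v/2 + 3*sqrt(2)/2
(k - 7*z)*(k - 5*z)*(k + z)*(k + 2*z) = k^4 - 9*k^3*z + k^2*z^2 + 81*k*z^3 + 70*z^4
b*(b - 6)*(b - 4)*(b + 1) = b^4 - 9*b^3 + 14*b^2 + 24*b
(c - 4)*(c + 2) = c^2 - 2*c - 8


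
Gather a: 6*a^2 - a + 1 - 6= 6*a^2 - a - 5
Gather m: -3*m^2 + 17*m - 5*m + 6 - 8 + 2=-3*m^2 + 12*m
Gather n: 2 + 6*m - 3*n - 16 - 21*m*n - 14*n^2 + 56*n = 6*m - 14*n^2 + n*(53 - 21*m) - 14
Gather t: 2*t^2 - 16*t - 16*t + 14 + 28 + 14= 2*t^2 - 32*t + 56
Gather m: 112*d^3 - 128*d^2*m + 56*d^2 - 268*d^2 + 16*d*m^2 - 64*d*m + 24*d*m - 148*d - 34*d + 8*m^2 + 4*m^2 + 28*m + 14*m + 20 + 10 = 112*d^3 - 212*d^2 - 182*d + m^2*(16*d + 12) + m*(-128*d^2 - 40*d + 42) + 30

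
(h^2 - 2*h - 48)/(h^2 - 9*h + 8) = (h + 6)/(h - 1)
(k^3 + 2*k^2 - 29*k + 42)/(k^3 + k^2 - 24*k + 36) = (k + 7)/(k + 6)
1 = 1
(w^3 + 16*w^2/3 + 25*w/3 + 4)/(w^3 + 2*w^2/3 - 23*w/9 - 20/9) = 3*(w + 3)/(3*w - 5)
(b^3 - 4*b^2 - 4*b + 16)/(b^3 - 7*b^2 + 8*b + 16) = (b^2 - 4)/(b^2 - 3*b - 4)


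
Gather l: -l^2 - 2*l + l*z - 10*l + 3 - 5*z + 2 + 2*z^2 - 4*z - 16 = -l^2 + l*(z - 12) + 2*z^2 - 9*z - 11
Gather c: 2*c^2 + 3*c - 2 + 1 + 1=2*c^2 + 3*c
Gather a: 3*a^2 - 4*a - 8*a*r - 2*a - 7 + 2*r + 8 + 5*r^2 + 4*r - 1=3*a^2 + a*(-8*r - 6) + 5*r^2 + 6*r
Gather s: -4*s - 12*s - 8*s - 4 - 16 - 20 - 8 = -24*s - 48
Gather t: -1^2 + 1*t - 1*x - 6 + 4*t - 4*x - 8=5*t - 5*x - 15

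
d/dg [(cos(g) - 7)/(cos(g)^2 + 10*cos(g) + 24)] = (cos(g)^2 - 14*cos(g) - 94)*sin(g)/(cos(g)^2 + 10*cos(g) + 24)^2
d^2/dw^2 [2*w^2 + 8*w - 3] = 4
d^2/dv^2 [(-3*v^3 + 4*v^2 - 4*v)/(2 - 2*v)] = 3*v*(v^2 - 3*v + 3)/(v^3 - 3*v^2 + 3*v - 1)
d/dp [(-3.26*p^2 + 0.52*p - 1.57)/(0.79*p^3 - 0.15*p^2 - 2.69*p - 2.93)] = (2.5754*p^4 - 0.8216*p^3 + 12.5683*p^2 + 18.6326*p - 5.7469)/(0.6241*p^6 - 0.237*p^5 - 4.2277*p^4 - 3.8224*p^3 + 8.1151*p^2 + 15.7634*p + 8.5849)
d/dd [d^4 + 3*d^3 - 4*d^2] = d*(4*d^2 + 9*d - 8)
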